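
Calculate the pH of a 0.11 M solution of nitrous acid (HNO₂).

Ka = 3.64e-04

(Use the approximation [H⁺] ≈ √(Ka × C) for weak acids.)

[H⁺] = √(Ka × C) = √(3.64e-04 × 0.11) = 6.3277e-03. pH = -log(6.3277e-03)

pH = 2.20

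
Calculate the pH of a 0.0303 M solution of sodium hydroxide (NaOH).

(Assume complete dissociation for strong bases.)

[OH⁻] = 0.0303 M for strong base. pOH = -log[OH⁻] = 1.52, pH = 14 - pOH

pH = 12.48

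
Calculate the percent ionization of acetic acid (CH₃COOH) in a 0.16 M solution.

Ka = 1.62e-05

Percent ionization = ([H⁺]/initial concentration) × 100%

Using Ka equilibrium: x² + Ka×x - Ka×C = 0. Solving: [H⁺] = 1.6019e-03. Percent = (1.6019e-03/0.16) × 100

Percent ionization = 1%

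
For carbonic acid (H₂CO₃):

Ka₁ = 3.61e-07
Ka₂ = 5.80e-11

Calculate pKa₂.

pKa₂ = -log(Ka₂) = -log(5.80e-11) = 10.24.

pK_{a2} = 10.24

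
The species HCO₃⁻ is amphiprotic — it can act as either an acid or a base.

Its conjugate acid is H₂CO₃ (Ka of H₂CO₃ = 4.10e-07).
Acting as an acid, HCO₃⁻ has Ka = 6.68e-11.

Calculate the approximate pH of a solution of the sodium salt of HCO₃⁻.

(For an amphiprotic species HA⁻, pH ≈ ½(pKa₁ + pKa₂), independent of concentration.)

pKa₁ = -log(4.10e-07) = 6.39; pKa₂ = -log(6.68e-11) = 10.18. For an amphiprotic species, pH ≈ ½(pKa₁ + pKa₂) = ½(6.39 + 10.18) = 8.28.

pH = 8.28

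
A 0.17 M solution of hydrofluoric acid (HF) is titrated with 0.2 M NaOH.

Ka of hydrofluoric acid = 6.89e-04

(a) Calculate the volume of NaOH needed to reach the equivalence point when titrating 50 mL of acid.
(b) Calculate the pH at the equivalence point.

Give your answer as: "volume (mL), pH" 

moles acid = 0.17 × 50/1000 = 0.0085 mol; V_base = moles/0.2 × 1000 = 42.5 mL. At equivalence only the conjugate base is present: [A⁻] = 0.0085/0.092 = 9.1892e-02 M. Kb = Kw/Ka = 1.45e-11; [OH⁻] = √(Kb × [A⁻]) = 1.1549e-06; pOH = 5.94; pH = 14 - pOH = 8.06.

V = 42.5 mL, pH = 8.06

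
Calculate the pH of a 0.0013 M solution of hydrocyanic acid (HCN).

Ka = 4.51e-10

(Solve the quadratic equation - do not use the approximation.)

x² + Ka×x - Ka×C = 0. Using quadratic formula: [H⁺] = 7.6548e-07

pH = 6.12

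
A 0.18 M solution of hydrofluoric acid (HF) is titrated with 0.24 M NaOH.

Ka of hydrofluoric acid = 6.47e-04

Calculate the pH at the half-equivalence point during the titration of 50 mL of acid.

At half-equivalence [HA] = [A⁻], so Henderson-Hasselbalch gives pH = pKa = -log(6.47e-04) = 3.19.

pH = pKa = 3.19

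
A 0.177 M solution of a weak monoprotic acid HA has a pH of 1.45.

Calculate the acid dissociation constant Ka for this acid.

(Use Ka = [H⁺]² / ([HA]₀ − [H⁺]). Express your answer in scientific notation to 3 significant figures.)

[H⁺] = 10^(−pH) = 10^(−1.45) = 3.548e-02 M. For HA ⇌ H⁺ + A⁻, Ka = [H⁺][A⁻]/[HA] = [H⁺]² / ([HA]₀ − [H⁺]) = (3.548e-02)² / (0.177 − 3.548e-02) = 8.90e-03.

K_a = 8.90e-03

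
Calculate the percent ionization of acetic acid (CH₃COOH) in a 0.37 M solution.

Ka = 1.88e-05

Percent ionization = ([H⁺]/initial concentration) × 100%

Using Ka equilibrium: x² + Ka×x - Ka×C = 0. Solving: [H⁺] = 2.6280e-03. Percent = (2.6280e-03/0.37) × 100

Percent ionization = 0.71%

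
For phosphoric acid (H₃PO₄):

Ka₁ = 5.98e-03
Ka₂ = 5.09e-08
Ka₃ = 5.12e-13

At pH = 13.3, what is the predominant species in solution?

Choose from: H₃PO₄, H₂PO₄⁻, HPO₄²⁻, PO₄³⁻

pKa₁ = 2.22, pKa₂ = 7.29, pKa₃ = 12.29. For a polyprotic acid the predominant species crosses at each pKa: below pKa_n the protonated form dominates, above it the deprotonated form does. At pH = 13.3, the predominant species is PO₄³⁻.

PO₄³⁻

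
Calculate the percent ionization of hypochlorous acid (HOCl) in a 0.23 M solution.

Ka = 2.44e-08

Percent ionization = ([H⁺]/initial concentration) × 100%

Using Ka equilibrium: x² + Ka×x - Ka×C = 0. Solving: [H⁺] = 7.4901e-05. Percent = (7.4901e-05/0.23) × 100

Percent ionization = 0.0326%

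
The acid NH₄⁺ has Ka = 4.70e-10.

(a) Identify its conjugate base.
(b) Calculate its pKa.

(a) The conjugate base is formed by removing one H⁺ from NH₄⁺, giving NH₃. (b) pKa = -log(Ka) = -log(4.70e-10) = 9.33.

Conjugate base: NH₃; pK_a = 9.33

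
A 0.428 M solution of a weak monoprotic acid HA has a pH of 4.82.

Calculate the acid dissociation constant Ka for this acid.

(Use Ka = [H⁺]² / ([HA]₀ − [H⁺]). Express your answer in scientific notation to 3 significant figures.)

[H⁺] = 10^(−pH) = 10^(−4.82) = 1.514e-05 M. For HA ⇌ H⁺ + A⁻, Ka = [H⁺][A⁻]/[HA] = [H⁺]² / ([HA]₀ − [H⁺]) = (1.514e-05)² / (0.428 − 1.514e-05) = 5.35e-10.

K_a = 5.35e-10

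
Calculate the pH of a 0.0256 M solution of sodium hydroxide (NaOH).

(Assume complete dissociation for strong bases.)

[OH⁻] = 0.0256 M for strong base. pOH = -log[OH⁻] = 1.59, pH = 14 - pOH

pH = 12.41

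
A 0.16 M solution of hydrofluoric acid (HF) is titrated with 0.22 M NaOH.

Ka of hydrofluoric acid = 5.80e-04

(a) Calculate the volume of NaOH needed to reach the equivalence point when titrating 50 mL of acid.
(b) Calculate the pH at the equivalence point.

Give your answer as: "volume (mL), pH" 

moles acid = 0.16 × 50/1000 = 0.008 mol; V_base = moles/0.22 × 1000 = 36.4 mL. At equivalence only the conjugate base is present: [A⁻] = 0.008/0.086 = 9.2632e-02 M. Kb = Kw/Ka = 1.72e-11; [OH⁻] = √(Kb × [A⁻]) = 1.2638e-06; pOH = 5.90; pH = 14 - pOH = 8.10.

V = 36.4 mL, pH = 8.10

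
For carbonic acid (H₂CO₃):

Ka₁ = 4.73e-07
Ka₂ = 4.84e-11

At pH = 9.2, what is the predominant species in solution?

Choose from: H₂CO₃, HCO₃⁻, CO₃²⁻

pKa₁ = 6.33, pKa₂ = 10.32. For a polyprotic acid the predominant species crosses at each pKa: below pKa_n the protonated form dominates, above it the deprotonated form does. At pH = 9.2, the predominant species is HCO₃⁻.

HCO₃⁻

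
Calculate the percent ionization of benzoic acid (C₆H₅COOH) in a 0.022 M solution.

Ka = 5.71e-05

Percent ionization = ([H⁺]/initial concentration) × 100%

Using Ka equilibrium: x² + Ka×x - Ka×C = 0. Solving: [H⁺] = 1.0926e-03. Percent = (1.0926e-03/0.022) × 100

Percent ionization = 4.97%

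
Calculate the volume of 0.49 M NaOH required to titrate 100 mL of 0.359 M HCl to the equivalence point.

At equivalence: moles acid = moles base. moles HCl = 0.359 × 100/1000 = 0.0359 mol. V_base = moles / 0.49 × 1000 = 73.3 mL.

V_{base} = 73.3 mL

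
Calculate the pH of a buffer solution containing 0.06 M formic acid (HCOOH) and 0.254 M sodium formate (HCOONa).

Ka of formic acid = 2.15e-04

pKa = -log(2.15e-04) = 3.67. pH = pKa + log([A⁻]/[HA]) = 3.67 + log(0.254/0.06)

pH = 4.29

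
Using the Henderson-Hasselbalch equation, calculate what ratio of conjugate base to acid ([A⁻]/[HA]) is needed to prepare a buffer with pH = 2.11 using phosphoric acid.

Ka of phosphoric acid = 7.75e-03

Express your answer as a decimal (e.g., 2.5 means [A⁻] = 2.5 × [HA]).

pKa = -log(7.75e-03) = 2.1107. pH = pKa + log([A⁻]/[HA]), so log([A⁻]/[HA]) = pH − pKa = 2.11 − 2.1107 = -0.0007. [A⁻]/[HA] = 10^(-0.0007) = 0.998

[A⁻]/[HA] = 0.998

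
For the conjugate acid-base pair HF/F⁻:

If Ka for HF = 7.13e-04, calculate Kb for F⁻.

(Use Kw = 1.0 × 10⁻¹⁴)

For a conjugate pair Ka × Kb = Kw, so Kb = Kw/Ka = 1.0 × 10⁻¹⁴ / 7.13e-04 = 1.40e-11.

K_b = 1.40e-11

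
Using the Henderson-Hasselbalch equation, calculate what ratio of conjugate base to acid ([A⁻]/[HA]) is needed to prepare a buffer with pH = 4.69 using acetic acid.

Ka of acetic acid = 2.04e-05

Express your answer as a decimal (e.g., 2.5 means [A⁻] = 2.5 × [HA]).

pKa = -log(2.04e-05) = 4.6904. pH = pKa + log([A⁻]/[HA]), so log([A⁻]/[HA]) = pH − pKa = 4.69 − 4.6904 = -0.0004. [A⁻]/[HA] = 10^(-0.0004) = 0.999

[A⁻]/[HA] = 0.999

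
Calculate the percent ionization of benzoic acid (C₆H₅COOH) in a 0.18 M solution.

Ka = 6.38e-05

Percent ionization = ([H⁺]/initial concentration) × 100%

Using Ka equilibrium: x² + Ka×x - Ka×C = 0. Solving: [H⁺] = 3.3571e-03. Percent = (3.3571e-03/0.18) × 100

Percent ionization = 1.87%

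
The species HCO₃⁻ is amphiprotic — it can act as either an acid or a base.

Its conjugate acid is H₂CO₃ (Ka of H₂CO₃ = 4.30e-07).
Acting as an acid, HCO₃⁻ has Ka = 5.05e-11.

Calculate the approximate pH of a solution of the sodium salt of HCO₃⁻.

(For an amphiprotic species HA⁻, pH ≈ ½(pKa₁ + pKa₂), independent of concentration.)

pKa₁ = -log(4.30e-07) = 6.37; pKa₂ = -log(5.05e-11) = 10.30. For an amphiprotic species, pH ≈ ½(pKa₁ + pKa₂) = ½(6.37 + 10.30) = 8.33.

pH = 8.33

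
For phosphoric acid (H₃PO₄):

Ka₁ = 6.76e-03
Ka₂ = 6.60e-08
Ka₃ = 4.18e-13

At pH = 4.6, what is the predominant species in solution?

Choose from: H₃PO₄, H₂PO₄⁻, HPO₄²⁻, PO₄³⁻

pKa₁ = 2.17, pKa₂ = 7.18, pKa₃ = 12.38. For a polyprotic acid the predominant species crosses at each pKa: below pKa_n the protonated form dominates, above it the deprotonated form does. At pH = 4.6, the predominant species is H₂PO₄⁻.

H₂PO₄⁻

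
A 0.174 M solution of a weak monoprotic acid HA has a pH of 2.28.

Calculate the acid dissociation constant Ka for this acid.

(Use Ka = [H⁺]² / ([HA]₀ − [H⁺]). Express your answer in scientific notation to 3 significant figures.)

[H⁺] = 10^(−pH) = 10^(−2.28) = 5.248e-03 M. For HA ⇌ H⁺ + A⁻, Ka = [H⁺][A⁻]/[HA] = [H⁺]² / ([HA]₀ − [H⁺]) = (5.248e-03)² / (0.174 − 5.248e-03) = 1.63e-04.

K_a = 1.63e-04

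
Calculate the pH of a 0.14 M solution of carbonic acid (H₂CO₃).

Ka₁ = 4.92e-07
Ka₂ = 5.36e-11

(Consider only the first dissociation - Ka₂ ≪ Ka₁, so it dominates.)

First dissociation dominates. From Ka₁ = [H⁺][HA⁻]/[H₂A], x² + Ka₁·x − Ka₁·C = 0 with C = 0.14 M and Ka₁ = 4.92e-07. Solving: [H⁺] = (−Ka₁ + √(Ka₁² + 4·Ka₁·C)) / 2 = 2.6220e-04 M. pH = -log(2.6220e-04) = 3.58.

pH = 3.58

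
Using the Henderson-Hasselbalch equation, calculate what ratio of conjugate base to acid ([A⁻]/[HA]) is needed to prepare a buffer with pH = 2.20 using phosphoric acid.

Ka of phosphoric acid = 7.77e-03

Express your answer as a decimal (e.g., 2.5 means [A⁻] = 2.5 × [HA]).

pKa = -log(7.77e-03) = 2.1096. pH = pKa + log([A⁻]/[HA]), so log([A⁻]/[HA]) = pH − pKa = 2.20 − 2.1096 = 0.0904. [A⁻]/[HA] = 10^(0.0904) = 1.23

[A⁻]/[HA] = 1.23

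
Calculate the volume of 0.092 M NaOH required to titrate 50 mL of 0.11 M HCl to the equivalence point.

At equivalence: moles acid = moles base. moles HCl = 0.11 × 50/1000 = 0.0055 mol. V_base = moles / 0.092 × 1000 = 59.8 mL.

V_{base} = 59.8 mL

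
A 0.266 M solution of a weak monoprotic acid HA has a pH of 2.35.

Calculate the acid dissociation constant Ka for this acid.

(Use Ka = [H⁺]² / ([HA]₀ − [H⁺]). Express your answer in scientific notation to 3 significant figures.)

[H⁺] = 10^(−pH) = 10^(−2.35) = 4.467e-03 M. For HA ⇌ H⁺ + A⁻, Ka = [H⁺][A⁻]/[HA] = [H⁺]² / ([HA]₀ − [H⁺]) = (4.467e-03)² / (0.266 − 4.467e-03) = 7.63e-05.

K_a = 7.63e-05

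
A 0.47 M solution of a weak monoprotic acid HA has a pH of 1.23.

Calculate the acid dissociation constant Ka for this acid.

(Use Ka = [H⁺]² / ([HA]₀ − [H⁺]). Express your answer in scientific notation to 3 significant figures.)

[H⁺] = 10^(−pH) = 10^(−1.23) = 5.888e-02 M. For HA ⇌ H⁺ + A⁻, Ka = [H⁺][A⁻]/[HA] = [H⁺]² / ([HA]₀ − [H⁺]) = (5.888e-02)² / (0.47 − 5.888e-02) = 8.43e-03.

K_a = 8.43e-03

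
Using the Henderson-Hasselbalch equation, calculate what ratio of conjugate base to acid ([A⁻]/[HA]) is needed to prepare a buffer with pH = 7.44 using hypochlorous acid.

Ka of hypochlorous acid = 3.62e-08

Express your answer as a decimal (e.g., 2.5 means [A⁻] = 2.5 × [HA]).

pKa = -log(3.62e-08) = 7.4413. pH = pKa + log([A⁻]/[HA]), so log([A⁻]/[HA]) = pH − pKa = 7.44 − 7.4413 = -0.0013. [A⁻]/[HA] = 10^(-0.0013) = 0.997

[A⁻]/[HA] = 0.997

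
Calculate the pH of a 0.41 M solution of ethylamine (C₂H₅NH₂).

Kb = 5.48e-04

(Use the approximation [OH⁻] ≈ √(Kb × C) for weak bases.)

[OH⁻] = √(Kb × C) = √(5.48e-04 × 0.41) = 1.4989e-02. pOH = 1.82, pH = 14 - pOH

pH = 12.18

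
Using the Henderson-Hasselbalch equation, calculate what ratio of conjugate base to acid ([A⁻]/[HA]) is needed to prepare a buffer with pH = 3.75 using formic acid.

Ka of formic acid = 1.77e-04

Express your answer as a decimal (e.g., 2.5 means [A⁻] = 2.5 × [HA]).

pKa = -log(1.77e-04) = 3.7520. pH = pKa + log([A⁻]/[HA]), so log([A⁻]/[HA]) = pH − pKa = 3.75 − 3.7520 = -0.0020. [A⁻]/[HA] = 10^(-0.0020) = 0.995

[A⁻]/[HA] = 0.995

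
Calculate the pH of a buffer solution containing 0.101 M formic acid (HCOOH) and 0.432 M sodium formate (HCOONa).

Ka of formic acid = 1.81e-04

pKa = -log(1.81e-04) = 3.74. pH = pKa + log([A⁻]/[HA]) = 3.74 + log(0.432/0.101)

pH = 4.37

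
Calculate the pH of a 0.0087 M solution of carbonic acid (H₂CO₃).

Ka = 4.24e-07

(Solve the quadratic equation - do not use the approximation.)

x² + Ka×x - Ka×C = 0. Using quadratic formula: [H⁺] = 6.0524e-05

pH = 4.22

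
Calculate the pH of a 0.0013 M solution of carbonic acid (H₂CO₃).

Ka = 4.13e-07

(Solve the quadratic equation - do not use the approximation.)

x² + Ka×x - Ka×C = 0. Using quadratic formula: [H⁺] = 2.2966e-05

pH = 4.64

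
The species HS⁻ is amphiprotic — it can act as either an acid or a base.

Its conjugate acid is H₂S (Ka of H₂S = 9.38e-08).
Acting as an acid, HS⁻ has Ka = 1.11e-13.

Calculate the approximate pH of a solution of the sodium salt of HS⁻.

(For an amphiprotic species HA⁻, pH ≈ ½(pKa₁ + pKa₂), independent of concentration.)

pKa₁ = -log(9.38e-08) = 7.03; pKa₂ = -log(1.11e-13) = 12.95. For an amphiprotic species, pH ≈ ½(pKa₁ + pKa₂) = ½(7.03 + 12.95) = 9.99.

pH = 9.99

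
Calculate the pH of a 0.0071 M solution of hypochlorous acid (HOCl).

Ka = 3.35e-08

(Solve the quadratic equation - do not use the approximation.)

x² + Ka×x - Ka×C = 0. Using quadratic formula: [H⁺] = 1.5406e-05

pH = 4.81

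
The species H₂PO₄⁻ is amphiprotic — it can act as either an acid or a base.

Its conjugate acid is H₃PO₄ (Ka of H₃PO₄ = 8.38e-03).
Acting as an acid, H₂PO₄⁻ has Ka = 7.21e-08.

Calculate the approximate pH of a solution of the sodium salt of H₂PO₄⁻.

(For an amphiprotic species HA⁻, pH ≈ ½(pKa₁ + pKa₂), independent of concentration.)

pKa₁ = -log(8.38e-03) = 2.08; pKa₂ = -log(7.21e-08) = 7.14. For an amphiprotic species, pH ≈ ½(pKa₁ + pKa₂) = ½(2.08 + 7.14) = 4.61.

pH = 4.61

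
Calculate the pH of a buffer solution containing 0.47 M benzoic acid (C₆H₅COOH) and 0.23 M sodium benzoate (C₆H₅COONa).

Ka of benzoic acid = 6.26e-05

pKa = -log(6.26e-05) = 4.20. pH = pKa + log([A⁻]/[HA]) = 4.20 + log(0.23/0.47)

pH = 3.89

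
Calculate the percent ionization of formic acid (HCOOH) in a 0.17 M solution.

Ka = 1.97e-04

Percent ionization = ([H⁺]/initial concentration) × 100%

Using Ka equilibrium: x² + Ka×x - Ka×C = 0. Solving: [H⁺] = 5.6894e-03. Percent = (5.6894e-03/0.17) × 100

Percent ionization = 3.35%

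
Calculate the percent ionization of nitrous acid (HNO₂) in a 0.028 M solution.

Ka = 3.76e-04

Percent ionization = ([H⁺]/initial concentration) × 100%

Using Ka equilibrium: x² + Ka×x - Ka×C = 0. Solving: [H⁺] = 3.0621e-03. Percent = (3.0621e-03/0.028) × 100

Percent ionization = 10.9%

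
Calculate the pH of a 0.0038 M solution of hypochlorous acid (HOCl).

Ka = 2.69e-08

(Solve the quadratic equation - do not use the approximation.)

x² + Ka×x - Ka×C = 0. Using quadratic formula: [H⁺] = 1.0097e-05

pH = 5.00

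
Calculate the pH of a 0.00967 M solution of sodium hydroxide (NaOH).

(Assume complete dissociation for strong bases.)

[OH⁻] = 0.00967 M for strong base. pOH = -log[OH⁻] = 2.01, pH = 14 - pOH

pH = 11.99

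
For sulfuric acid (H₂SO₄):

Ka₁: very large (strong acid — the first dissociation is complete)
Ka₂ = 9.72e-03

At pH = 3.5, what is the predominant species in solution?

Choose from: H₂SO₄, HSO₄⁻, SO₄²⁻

The first dissociation is complete, so H₂SO₄ itself is never the predominant species in water; pKa₂ = -log(9.72e-03) = 2.01. For a polyprotic acid the predominant species crosses at each pKa: below pKa_n the protonated form dominates, above it the deprotonated form does. At pH = 3.5, the predominant species is SO₄²⁻.

SO₄²⁻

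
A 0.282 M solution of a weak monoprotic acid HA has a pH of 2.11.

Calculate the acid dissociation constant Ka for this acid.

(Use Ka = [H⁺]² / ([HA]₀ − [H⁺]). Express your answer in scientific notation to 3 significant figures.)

[H⁺] = 10^(−pH) = 10^(−2.11) = 7.762e-03 M. For HA ⇌ H⁺ + A⁻, Ka = [H⁺][A⁻]/[HA] = [H⁺]² / ([HA]₀ − [H⁺]) = (7.762e-03)² / (0.282 − 7.762e-03) = 2.20e-04.

K_a = 2.20e-04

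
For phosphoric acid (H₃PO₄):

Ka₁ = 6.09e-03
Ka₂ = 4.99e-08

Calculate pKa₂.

pKa₂ = -log(Ka₂) = -log(4.99e-08) = 7.30.

pK_{a2} = 7.30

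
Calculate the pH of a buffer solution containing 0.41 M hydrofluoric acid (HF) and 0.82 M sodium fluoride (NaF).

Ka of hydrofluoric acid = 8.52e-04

pKa = -log(8.52e-04) = 3.07. pH = pKa + log([A⁻]/[HA]) = 3.07 + log(0.82/0.41)

pH = 3.37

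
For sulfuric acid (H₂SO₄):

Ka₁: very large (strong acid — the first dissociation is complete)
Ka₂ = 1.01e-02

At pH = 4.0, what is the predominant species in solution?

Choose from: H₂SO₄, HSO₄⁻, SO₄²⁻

The first dissociation is complete, so H₂SO₄ itself is never the predominant species in water; pKa₂ = -log(1.01e-02) = 2.00. For a polyprotic acid the predominant species crosses at each pKa: below pKa_n the protonated form dominates, above it the deprotonated form does. At pH = 4.0, the predominant species is SO₄²⁻.

SO₄²⁻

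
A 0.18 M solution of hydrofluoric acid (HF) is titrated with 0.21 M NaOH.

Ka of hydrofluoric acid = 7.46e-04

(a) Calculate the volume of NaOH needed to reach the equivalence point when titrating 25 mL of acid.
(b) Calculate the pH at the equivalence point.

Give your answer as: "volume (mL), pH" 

moles acid = 0.18 × 25/1000 = 0.0045 mol; V_base = moles/0.21 × 1000 = 21.4 mL. At equivalence only the conjugate base is present: [A⁻] = 0.0045/0.046 = 9.6923e-02 M. Kb = Kw/Ka = 1.34e-11; [OH⁻] = √(Kb × [A⁻]) = 1.1398e-06; pOH = 5.94; pH = 14 - pOH = 8.06.

V = 21.4 mL, pH = 8.06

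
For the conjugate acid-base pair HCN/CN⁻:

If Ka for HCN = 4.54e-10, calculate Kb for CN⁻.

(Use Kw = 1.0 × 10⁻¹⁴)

For a conjugate pair Ka × Kb = Kw, so Kb = Kw/Ka = 1.0 × 10⁻¹⁴ / 4.54e-10 = 2.20e-05.

K_b = 2.20e-05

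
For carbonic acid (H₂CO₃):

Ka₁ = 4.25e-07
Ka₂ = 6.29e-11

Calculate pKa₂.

pKa₂ = -log(Ka₂) = -log(6.29e-11) = 10.20.

pK_{a2} = 10.20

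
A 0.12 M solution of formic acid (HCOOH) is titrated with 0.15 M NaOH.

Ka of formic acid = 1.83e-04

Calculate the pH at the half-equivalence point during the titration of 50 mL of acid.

At half-equivalence [HA] = [A⁻], so Henderson-Hasselbalch gives pH = pKa = -log(1.83e-04) = 3.74.

pH = pKa = 3.74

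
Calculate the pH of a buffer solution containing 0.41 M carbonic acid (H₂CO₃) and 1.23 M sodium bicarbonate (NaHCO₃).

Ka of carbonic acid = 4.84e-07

pKa = -log(4.84e-07) = 6.32. pH = pKa + log([A⁻]/[HA]) = 6.32 + log(1.23/0.41)

pH = 6.79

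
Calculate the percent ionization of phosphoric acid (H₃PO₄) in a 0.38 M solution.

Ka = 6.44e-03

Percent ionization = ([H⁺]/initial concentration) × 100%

Using Ka equilibrium: x² + Ka×x - Ka×C = 0. Solving: [H⁺] = 4.6354e-02. Percent = (4.6354e-02/0.38) × 100

Percent ionization = 12.2%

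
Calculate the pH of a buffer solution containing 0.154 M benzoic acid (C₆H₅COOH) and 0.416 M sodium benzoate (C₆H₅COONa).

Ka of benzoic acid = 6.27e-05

pKa = -log(6.27e-05) = 4.20. pH = pKa + log([A⁻]/[HA]) = 4.20 + log(0.416/0.154)

pH = 4.63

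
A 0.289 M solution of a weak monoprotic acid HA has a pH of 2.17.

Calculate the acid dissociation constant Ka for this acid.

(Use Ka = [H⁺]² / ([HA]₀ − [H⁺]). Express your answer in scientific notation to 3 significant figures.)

[H⁺] = 10^(−pH) = 10^(−2.17) = 6.761e-03 M. For HA ⇌ H⁺ + A⁻, Ka = [H⁺][A⁻]/[HA] = [H⁺]² / ([HA]₀ − [H⁺]) = (6.761e-03)² / (0.289 − 6.761e-03) = 1.62e-04.

K_a = 1.62e-04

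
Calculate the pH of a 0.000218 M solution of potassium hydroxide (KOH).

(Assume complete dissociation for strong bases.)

[OH⁻] = 0.000218 M for strong base. pOH = -log[OH⁻] = 3.66, pH = 14 - pOH

pH = 10.34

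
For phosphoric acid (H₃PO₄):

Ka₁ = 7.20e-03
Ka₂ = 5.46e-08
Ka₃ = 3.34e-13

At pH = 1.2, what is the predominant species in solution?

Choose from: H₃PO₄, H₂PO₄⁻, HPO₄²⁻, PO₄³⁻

pKa₁ = 2.14, pKa₂ = 7.26, pKa₃ = 12.48. For a polyprotic acid the predominant species crosses at each pKa: below pKa_n the protonated form dominates, above it the deprotonated form does. At pH = 1.2, the predominant species is H₃PO₄.

H₃PO₄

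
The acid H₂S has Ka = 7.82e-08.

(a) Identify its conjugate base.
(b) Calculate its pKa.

(a) The conjugate base is formed by removing one H⁺ from H₂S, giving HS⁻. (b) pKa = -log(Ka) = -log(7.82e-08) = 7.11.

Conjugate base: HS⁻; pK_a = 7.11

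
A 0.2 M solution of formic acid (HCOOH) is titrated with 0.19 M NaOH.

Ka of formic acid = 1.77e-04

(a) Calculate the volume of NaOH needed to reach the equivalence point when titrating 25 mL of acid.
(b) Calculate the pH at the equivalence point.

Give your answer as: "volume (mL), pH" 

moles acid = 0.2 × 25/1000 = 0.005 mol; V_base = moles/0.19 × 1000 = 26.3 mL. At equivalence only the conjugate base is present: [A⁻] = 0.005/0.051 = 9.7436e-02 M. Kb = Kw/Ka = 5.65e-11; [OH⁻] = √(Kb × [A⁻]) = 2.3462e-06; pOH = 5.63; pH = 14 - pOH = 8.37.

V = 26.3 mL, pH = 8.37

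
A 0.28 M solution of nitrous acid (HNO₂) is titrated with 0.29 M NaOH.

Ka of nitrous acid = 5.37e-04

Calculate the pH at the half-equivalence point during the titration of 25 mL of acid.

At half-equivalence [HA] = [A⁻], so Henderson-Hasselbalch gives pH = pKa = -log(5.37e-04) = 3.27.

pH = pKa = 3.27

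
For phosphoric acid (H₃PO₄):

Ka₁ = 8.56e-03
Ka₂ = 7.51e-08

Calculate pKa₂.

pKa₂ = -log(Ka₂) = -log(7.51e-08) = 7.12.

pK_{a2} = 7.12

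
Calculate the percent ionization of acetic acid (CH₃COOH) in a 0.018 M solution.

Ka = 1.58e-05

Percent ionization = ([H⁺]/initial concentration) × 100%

Using Ka equilibrium: x² + Ka×x - Ka×C = 0. Solving: [H⁺] = 5.2545e-04. Percent = (5.2545e-04/0.018) × 100

Percent ionization = 2.92%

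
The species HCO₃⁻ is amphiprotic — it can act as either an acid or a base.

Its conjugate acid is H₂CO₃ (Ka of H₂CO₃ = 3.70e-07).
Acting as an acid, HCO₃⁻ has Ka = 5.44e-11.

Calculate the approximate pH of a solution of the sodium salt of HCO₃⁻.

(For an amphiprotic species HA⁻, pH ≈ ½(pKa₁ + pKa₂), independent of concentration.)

pKa₁ = -log(3.70e-07) = 6.43; pKa₂ = -log(5.44e-11) = 10.26. For an amphiprotic species, pH ≈ ½(pKa₁ + pKa₂) = ½(6.43 + 10.26) = 8.35.

pH = 8.35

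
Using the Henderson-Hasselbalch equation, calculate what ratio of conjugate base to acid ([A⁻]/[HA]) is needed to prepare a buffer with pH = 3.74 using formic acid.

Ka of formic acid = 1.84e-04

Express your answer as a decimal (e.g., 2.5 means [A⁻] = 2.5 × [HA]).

pKa = -log(1.84e-04) = 3.7352. pH = pKa + log([A⁻]/[HA]), so log([A⁻]/[HA]) = pH − pKa = 3.74 − 3.7352 = 0.0048. [A⁻]/[HA] = 10^(0.0048) = 1.01

[A⁻]/[HA] = 1.01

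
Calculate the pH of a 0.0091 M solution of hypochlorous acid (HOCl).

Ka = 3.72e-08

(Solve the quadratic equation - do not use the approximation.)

x² + Ka×x - Ka×C = 0. Using quadratic formula: [H⁺] = 1.8380e-05

pH = 4.74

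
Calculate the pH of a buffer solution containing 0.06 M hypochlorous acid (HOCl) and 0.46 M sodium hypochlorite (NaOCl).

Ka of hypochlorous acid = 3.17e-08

pKa = -log(3.17e-08) = 7.50. pH = pKa + log([A⁻]/[HA]) = 7.50 + log(0.46/0.06)

pH = 8.38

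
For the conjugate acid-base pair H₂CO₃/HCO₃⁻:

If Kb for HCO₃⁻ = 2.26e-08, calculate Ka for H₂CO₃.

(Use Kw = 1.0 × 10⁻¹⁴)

For a conjugate pair Ka × Kb = Kw, so Ka = Kw/Kb = 1.0 × 10⁻¹⁴ / 2.26e-08 = 4.42e-07.

K_a = 4.42e-07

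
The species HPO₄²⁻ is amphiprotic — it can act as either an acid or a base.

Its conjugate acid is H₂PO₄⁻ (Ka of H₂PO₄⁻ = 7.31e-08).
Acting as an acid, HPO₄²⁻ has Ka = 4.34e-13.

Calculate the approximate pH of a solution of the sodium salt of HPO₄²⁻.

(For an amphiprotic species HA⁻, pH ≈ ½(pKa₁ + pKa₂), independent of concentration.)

pKa₁ = -log(7.31e-08) = 7.14; pKa₂ = -log(4.34e-13) = 12.36. For an amphiprotic species, pH ≈ ½(pKa₁ + pKa₂) = ½(7.14 + 12.36) = 9.75.

pH = 9.75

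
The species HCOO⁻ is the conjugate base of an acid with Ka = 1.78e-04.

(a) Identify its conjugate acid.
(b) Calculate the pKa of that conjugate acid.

(a) The conjugate acid is formed by adding one H⁺ to HCOO⁻, giving HCOOH. (b) pKa = -log(Ka) = -log(1.78e-04) = 3.75.

Conjugate acid: HCOOH; pK_a = 3.75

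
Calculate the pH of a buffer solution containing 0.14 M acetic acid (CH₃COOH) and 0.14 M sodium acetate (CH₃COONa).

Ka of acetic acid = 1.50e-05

pKa = -log(1.50e-05) = 4.82. pH = pKa + log([A⁻]/[HA]) = 4.82 + log(0.14/0.14)

pH = 4.82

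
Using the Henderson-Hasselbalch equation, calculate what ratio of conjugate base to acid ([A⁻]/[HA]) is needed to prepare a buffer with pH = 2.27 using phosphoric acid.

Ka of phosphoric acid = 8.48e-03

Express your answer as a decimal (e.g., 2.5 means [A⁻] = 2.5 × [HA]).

pKa = -log(8.48e-03) = 2.0716. pH = pKa + log([A⁻]/[HA]), so log([A⁻]/[HA]) = pH − pKa = 2.27 − 2.0716 = 0.1984. [A⁻]/[HA] = 10^(0.1984) = 1.58

[A⁻]/[HA] = 1.58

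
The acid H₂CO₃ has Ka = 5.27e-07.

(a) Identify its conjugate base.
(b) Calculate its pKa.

(a) The conjugate base is formed by removing one H⁺ from H₂CO₃, giving HCO₃⁻. (b) pKa = -log(Ka) = -log(5.27e-07) = 6.28.

Conjugate base: HCO₃⁻; pK_a = 6.28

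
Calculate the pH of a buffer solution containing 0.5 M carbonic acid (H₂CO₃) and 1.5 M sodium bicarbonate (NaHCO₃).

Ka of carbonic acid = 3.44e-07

pKa = -log(3.44e-07) = 6.46. pH = pKa + log([A⁻]/[HA]) = 6.46 + log(1.5/0.5)

pH = 6.94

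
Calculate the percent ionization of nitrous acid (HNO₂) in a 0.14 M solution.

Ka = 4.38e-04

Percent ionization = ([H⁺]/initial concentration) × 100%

Using Ka equilibrium: x² + Ka×x - Ka×C = 0. Solving: [H⁺] = 7.6148e-03. Percent = (7.6148e-03/0.14) × 100

Percent ionization = 5.44%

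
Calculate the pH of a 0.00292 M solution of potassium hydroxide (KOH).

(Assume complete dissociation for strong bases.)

[OH⁻] = 0.00292 M for strong base. pOH = -log[OH⁻] = 2.53, pH = 14 - pOH

pH = 11.47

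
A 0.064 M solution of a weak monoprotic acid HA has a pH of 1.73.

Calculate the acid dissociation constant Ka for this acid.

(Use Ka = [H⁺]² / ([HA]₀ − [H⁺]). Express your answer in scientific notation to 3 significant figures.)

[H⁺] = 10^(−pH) = 10^(−1.73) = 1.862e-02 M. For HA ⇌ H⁺ + A⁻, Ka = [H⁺][A⁻]/[HA] = [H⁺]² / ([HA]₀ − [H⁺]) = (1.862e-02)² / (0.064 − 1.862e-02) = 7.64e-03.

K_a = 7.64e-03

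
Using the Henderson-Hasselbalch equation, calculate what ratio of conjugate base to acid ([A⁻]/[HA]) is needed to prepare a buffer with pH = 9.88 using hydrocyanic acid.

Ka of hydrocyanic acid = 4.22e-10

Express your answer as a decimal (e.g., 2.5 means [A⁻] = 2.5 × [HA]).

pKa = -log(4.22e-10) = 9.3747. pH = pKa + log([A⁻]/[HA]), so log([A⁻]/[HA]) = pH − pKa = 9.88 − 9.3747 = 0.5053. [A⁻]/[HA] = 10^(0.5053) = 3.20

[A⁻]/[HA] = 3.20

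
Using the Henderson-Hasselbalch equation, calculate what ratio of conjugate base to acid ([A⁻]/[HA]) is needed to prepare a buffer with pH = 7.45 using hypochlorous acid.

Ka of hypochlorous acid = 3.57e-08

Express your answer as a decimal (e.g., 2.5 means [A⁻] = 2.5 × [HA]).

pKa = -log(3.57e-08) = 7.4473. pH = pKa + log([A⁻]/[HA]), so log([A⁻]/[HA]) = pH − pKa = 7.45 − 7.4473 = 0.0027. [A⁻]/[HA] = 10^(0.0027) = 1.01

[A⁻]/[HA] = 1.01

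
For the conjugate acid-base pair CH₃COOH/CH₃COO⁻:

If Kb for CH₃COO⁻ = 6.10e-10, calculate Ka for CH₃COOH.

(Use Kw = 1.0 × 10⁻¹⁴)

For a conjugate pair Ka × Kb = Kw, so Ka = Kw/Kb = 1.0 × 10⁻¹⁴ / 6.10e-10 = 1.64e-05.

K_a = 1.64e-05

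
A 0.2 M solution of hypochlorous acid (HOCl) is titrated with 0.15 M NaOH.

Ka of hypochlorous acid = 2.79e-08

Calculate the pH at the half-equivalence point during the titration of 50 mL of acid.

At half-equivalence [HA] = [A⁻], so Henderson-Hasselbalch gives pH = pKa = -log(2.79e-08) = 7.55.

pH = pKa = 7.55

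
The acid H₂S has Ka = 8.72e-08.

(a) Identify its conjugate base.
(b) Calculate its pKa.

(a) The conjugate base is formed by removing one H⁺ from H₂S, giving HS⁻. (b) pKa = -log(Ka) = -log(8.72e-08) = 7.06.

Conjugate base: HS⁻; pK_a = 7.06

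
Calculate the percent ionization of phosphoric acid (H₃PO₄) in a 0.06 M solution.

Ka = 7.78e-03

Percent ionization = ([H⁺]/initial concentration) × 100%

Using Ka equilibrium: x² + Ka×x - Ka×C = 0. Solving: [H⁺] = 1.8063e-02. Percent = (1.8063e-02/0.06) × 100

Percent ionization = 30.1%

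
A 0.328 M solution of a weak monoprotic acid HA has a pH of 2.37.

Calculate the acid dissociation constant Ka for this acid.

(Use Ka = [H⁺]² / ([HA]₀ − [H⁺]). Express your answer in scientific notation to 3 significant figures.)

[H⁺] = 10^(−pH) = 10^(−2.37) = 4.266e-03 M. For HA ⇌ H⁺ + A⁻, Ka = [H⁺][A⁻]/[HA] = [H⁺]² / ([HA]₀ − [H⁺]) = (4.266e-03)² / (0.328 − 4.266e-03) = 5.62e-05.

K_a = 5.62e-05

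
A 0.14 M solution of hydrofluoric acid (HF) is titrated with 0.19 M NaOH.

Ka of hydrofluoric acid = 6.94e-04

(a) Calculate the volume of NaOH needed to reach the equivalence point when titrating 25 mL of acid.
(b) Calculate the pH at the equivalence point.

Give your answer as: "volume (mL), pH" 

moles acid = 0.14 × 25/1000 = 0.0035 mol; V_base = moles/0.19 × 1000 = 18.4 mL. At equivalence only the conjugate base is present: [A⁻] = 0.0035/0.043 = 8.0606e-02 M. Kb = Kw/Ka = 1.44e-11; [OH⁻] = √(Kb × [A⁻]) = 1.0777e-06; pOH = 5.97; pH = 14 - pOH = 8.03.

V = 18.4 mL, pH = 8.03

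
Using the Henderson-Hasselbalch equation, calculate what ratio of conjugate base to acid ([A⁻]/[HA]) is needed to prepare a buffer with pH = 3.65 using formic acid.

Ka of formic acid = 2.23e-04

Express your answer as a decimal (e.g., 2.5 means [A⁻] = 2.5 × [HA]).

pKa = -log(2.23e-04) = 3.6517. pH = pKa + log([A⁻]/[HA]), so log([A⁻]/[HA]) = pH − pKa = 3.65 − 3.6517 = -0.0017. [A⁻]/[HA] = 10^(-0.0017) = 0.996

[A⁻]/[HA] = 0.996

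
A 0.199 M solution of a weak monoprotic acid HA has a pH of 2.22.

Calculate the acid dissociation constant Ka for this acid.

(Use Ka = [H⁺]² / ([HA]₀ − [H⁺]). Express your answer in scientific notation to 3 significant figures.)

[H⁺] = 10^(−pH) = 10^(−2.22) = 6.026e-03 M. For HA ⇌ H⁺ + A⁻, Ka = [H⁺][A⁻]/[HA] = [H⁺]² / ([HA]₀ − [H⁺]) = (6.026e-03)² / (0.199 − 6.026e-03) = 1.88e-04.

K_a = 1.88e-04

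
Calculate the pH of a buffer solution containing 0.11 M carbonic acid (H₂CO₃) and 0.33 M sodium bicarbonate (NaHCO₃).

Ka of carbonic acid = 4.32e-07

pKa = -log(4.32e-07) = 6.36. pH = pKa + log([A⁻]/[HA]) = 6.36 + log(0.33/0.11)

pH = 6.84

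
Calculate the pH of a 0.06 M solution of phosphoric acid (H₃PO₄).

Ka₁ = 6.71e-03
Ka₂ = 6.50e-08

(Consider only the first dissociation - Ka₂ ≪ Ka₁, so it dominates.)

First dissociation dominates. From Ka₁ = [H⁺][HA⁻]/[H₂A], x² + Ka₁·x − Ka₁·C = 0 with C = 0.06 M and Ka₁ = 6.71e-03. Solving: [H⁺] = (−Ka₁ + √(Ka₁² + 4·Ka₁·C)) / 2 = 1.6988e-02 M. pH = -log(1.6988e-02) = 1.77.

pH = 1.77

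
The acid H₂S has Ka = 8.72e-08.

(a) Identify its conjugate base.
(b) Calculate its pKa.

(a) The conjugate base is formed by removing one H⁺ from H₂S, giving HS⁻. (b) pKa = -log(Ka) = -log(8.72e-08) = 7.06.

Conjugate base: HS⁻; pK_a = 7.06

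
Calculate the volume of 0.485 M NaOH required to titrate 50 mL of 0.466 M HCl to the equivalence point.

At equivalence: moles acid = moles base. moles HCl = 0.466 × 50/1000 = 0.0233 mol. V_base = moles / 0.485 × 1000 = 48.0 mL.

V_{base} = 48.0 mL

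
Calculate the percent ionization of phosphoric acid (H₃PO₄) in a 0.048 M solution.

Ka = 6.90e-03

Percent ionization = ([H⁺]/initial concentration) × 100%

Using Ka equilibrium: x² + Ka×x - Ka×C = 0. Solving: [H⁺] = 1.5073e-02. Percent = (1.5073e-02/0.048) × 100

Percent ionization = 31.4%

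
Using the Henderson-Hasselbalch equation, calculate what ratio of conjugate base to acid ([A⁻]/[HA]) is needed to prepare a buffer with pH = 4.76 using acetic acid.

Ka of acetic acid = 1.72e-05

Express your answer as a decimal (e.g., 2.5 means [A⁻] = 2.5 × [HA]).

pKa = -log(1.72e-05) = 4.7645. pH = pKa + log([A⁻]/[HA]), so log([A⁻]/[HA]) = pH − pKa = 4.76 − 4.7645 = -0.0045. [A⁻]/[HA] = 10^(-0.0045) = 0.990

[A⁻]/[HA] = 0.990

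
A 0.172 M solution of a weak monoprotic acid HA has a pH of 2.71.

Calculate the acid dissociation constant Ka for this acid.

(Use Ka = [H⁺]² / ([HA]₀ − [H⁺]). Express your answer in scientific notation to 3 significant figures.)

[H⁺] = 10^(−pH) = 10^(−2.71) = 1.950e-03 M. For HA ⇌ H⁺ + A⁻, Ka = [H⁺][A⁻]/[HA] = [H⁺]² / ([HA]₀ − [H⁺]) = (1.950e-03)² / (0.172 − 1.950e-03) = 2.24e-05.

K_a = 2.24e-05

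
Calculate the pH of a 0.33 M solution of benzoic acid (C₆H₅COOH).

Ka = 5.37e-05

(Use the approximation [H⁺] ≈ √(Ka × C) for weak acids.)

[H⁺] = √(Ka × C) = √(5.37e-05 × 0.33) = 4.2096e-03. pH = -log(4.2096e-03)

pH = 2.38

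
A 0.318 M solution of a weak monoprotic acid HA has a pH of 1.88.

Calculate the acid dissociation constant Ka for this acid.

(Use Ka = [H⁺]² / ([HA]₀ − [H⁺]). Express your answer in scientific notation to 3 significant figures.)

[H⁺] = 10^(−pH) = 10^(−1.88) = 1.318e-02 M. For HA ⇌ H⁺ + A⁻, Ka = [H⁺][A⁻]/[HA] = [H⁺]² / ([HA]₀ − [H⁺]) = (1.318e-02)² / (0.318 − 1.318e-02) = 5.70e-04.

K_a = 5.70e-04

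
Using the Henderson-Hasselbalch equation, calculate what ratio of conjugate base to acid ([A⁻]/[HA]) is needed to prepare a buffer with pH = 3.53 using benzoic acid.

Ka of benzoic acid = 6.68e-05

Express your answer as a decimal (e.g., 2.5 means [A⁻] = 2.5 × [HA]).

pKa = -log(6.68e-05) = 4.1752. pH = pKa + log([A⁻]/[HA]), so log([A⁻]/[HA]) = pH − pKa = 3.53 − 4.1752 = -0.6452. [A⁻]/[HA] = 10^(-0.6452) = 0.226

[A⁻]/[HA] = 0.226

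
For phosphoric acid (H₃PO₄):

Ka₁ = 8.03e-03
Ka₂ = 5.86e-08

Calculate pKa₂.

pKa₂ = -log(Ka₂) = -log(5.86e-08) = 7.23.

pK_{a2} = 7.23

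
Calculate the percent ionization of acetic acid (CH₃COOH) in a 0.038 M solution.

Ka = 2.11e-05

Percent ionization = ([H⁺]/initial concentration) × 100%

Using Ka equilibrium: x² + Ka×x - Ka×C = 0. Solving: [H⁺] = 8.8495e-04. Percent = (8.8495e-04/0.038) × 100

Percent ionization = 2.33%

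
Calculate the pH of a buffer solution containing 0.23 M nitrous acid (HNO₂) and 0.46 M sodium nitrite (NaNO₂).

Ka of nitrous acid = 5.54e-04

pKa = -log(5.54e-04) = 3.26. pH = pKa + log([A⁻]/[HA]) = 3.26 + log(0.46/0.23)

pH = 3.56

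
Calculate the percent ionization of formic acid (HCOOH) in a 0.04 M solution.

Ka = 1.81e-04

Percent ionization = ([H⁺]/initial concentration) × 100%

Using Ka equilibrium: x² + Ka×x - Ka×C = 0. Solving: [H⁺] = 2.6017e-03. Percent = (2.6017e-03/0.04) × 100

Percent ionization = 6.5%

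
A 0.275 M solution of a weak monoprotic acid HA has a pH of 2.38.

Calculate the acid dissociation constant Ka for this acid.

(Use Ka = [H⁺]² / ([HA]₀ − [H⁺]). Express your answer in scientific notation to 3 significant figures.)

[H⁺] = 10^(−pH) = 10^(−2.38) = 4.169e-03 M. For HA ⇌ H⁺ + A⁻, Ka = [H⁺][A⁻]/[HA] = [H⁺]² / ([HA]₀ − [H⁺]) = (4.169e-03)² / (0.275 − 4.169e-03) = 6.42e-05.

K_a = 6.42e-05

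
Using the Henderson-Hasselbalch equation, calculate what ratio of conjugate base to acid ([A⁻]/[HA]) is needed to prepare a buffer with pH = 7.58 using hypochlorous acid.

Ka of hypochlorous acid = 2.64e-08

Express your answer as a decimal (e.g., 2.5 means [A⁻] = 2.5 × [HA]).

pKa = -log(2.64e-08) = 7.5784. pH = pKa + log([A⁻]/[HA]), so log([A⁻]/[HA]) = pH − pKa = 7.58 − 7.5784 = 0.0016. [A⁻]/[HA] = 10^(0.0016) = 1.00

[A⁻]/[HA] = 1.00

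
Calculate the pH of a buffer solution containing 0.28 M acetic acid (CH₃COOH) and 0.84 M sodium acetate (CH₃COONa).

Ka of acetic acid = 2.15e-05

pKa = -log(2.15e-05) = 4.67. pH = pKa + log([A⁻]/[HA]) = 4.67 + log(0.84/0.28)

pH = 5.14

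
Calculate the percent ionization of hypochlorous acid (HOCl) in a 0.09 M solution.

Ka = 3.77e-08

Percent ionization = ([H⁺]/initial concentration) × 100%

Using Ka equilibrium: x² + Ka×x - Ka×C = 0. Solving: [H⁺] = 5.8231e-05. Percent = (5.8231e-05/0.09) × 100

Percent ionization = 0.0647%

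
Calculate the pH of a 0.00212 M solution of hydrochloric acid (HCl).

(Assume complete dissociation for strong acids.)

[H⁺] = 0.00212 M for strong acid. pH = -log[H⁺] = -log(0.00212)

pH = 2.67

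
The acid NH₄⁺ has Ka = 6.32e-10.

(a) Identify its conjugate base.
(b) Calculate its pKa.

(a) The conjugate base is formed by removing one H⁺ from NH₄⁺, giving NH₃. (b) pKa = -log(Ka) = -log(6.32e-10) = 9.20.

Conjugate base: NH₃; pK_a = 9.20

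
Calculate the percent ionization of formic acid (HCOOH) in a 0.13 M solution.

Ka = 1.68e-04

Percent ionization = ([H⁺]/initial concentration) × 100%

Using Ka equilibrium: x² + Ka×x - Ka×C = 0. Solving: [H⁺] = 4.5901e-03. Percent = (4.5901e-03/0.13) × 100

Percent ionization = 3.53%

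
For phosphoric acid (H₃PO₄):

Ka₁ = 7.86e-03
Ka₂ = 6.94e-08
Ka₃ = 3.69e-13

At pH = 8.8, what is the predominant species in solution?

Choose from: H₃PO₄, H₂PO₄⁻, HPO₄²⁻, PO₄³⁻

pKa₁ = 2.10, pKa₂ = 7.16, pKa₃ = 12.43. For a polyprotic acid the predominant species crosses at each pKa: below pKa_n the protonated form dominates, above it the deprotonated form does. At pH = 8.8, the predominant species is HPO₄²⁻.

HPO₄²⁻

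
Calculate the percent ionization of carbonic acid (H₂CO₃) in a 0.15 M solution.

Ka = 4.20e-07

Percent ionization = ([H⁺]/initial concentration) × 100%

Using Ka equilibrium: x² + Ka×x - Ka×C = 0. Solving: [H⁺] = 2.5079e-04. Percent = (2.5079e-04/0.15) × 100

Percent ionization = 0.167%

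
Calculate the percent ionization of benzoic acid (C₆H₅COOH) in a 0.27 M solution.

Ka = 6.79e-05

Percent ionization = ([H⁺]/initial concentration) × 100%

Using Ka equilibrium: x² + Ka×x - Ka×C = 0. Solving: [H⁺] = 4.2479e-03. Percent = (4.2479e-03/0.27) × 100

Percent ionization = 1.57%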